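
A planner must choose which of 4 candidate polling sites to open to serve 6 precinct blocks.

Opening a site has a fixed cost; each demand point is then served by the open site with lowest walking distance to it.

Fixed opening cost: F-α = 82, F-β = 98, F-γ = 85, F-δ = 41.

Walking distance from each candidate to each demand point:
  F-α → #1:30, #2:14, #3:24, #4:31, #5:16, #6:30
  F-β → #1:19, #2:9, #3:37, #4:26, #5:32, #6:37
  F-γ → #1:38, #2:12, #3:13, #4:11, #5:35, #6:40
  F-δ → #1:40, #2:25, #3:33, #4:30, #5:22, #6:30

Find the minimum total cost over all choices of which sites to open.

221

Open {F-δ}: assign each demand point to its cheapest open site.
  #1→F-δ 40, #2→F-δ 25, #3→F-δ 33, #4→F-δ 30, #5→F-δ 22, #6→F-δ 30
  walking distance 180, fixed 41 → total 221.
Compare {F-α}: walking distance 145 + fixed 82 = 227.
Compare {F-γ}: walking distance 149 + fixed 85 = 234.
Compare {F-γ, F-δ}: walking distance 126 + fixed 126 = 252.
All other subsets cost ≥ 227. Minimum total cost: 221.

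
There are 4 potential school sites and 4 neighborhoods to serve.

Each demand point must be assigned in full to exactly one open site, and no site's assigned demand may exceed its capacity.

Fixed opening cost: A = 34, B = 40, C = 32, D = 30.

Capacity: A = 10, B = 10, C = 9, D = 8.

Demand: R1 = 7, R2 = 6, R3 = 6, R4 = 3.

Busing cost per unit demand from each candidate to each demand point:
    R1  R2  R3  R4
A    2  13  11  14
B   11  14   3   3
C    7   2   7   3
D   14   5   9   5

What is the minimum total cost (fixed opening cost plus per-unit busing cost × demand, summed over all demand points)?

Open {A, B, C}; cheapest assignment that respects the capacities:
  A (cap 10, load 7): R1 — cost 7×2 = 14
  B (cap 10, load 9): R3, R4 — cost 6×3 + 3×3 = 27
  C (cap 9, load 6): R2 — cost 6×2 = 12
  Shipping 53, fixed 106 → total 159.
  Any other capacity-feasible assignment to {A, B, C} ships for at least 53.
Compare {A, B, D}: its best feasible assignment gives total 175.
Compare {A, C, D}: its best feasible assignment gives total 185.
Every other set of open sites that can feasibly serve all demand totals ≥ 175 even under its best assignment. Minimum: 159.

159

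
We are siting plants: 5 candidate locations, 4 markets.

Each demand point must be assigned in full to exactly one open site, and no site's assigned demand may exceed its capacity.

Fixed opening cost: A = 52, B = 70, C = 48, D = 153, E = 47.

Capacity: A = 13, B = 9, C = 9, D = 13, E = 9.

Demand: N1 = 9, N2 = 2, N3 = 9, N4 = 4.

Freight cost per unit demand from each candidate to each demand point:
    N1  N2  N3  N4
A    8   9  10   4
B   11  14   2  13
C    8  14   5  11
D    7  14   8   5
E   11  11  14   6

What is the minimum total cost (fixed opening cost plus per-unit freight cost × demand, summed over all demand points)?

294

Open {A, B, C}; cheapest assignment that respects the capacities:
  A (cap 13, load 6): N2, N4 — cost 2×9 + 4×4 = 34
  B (cap 9, load 9): N3 — cost 9×2 = 18
  C (cap 9, load 9): N1 — cost 9×8 = 72
  Shipping 124, fixed 170 → total 294.
  Any other capacity-feasible assignment to {A, B, C} ships for at least 124.
Compare {A, B, E}: its best feasible assignment gives total 297.
Compare {B, C, E}: its best feasible assignment gives total 301.
Every other set of open sites that can feasibly serve all demand totals ≥ 297 even under its best assignment. Minimum: 294.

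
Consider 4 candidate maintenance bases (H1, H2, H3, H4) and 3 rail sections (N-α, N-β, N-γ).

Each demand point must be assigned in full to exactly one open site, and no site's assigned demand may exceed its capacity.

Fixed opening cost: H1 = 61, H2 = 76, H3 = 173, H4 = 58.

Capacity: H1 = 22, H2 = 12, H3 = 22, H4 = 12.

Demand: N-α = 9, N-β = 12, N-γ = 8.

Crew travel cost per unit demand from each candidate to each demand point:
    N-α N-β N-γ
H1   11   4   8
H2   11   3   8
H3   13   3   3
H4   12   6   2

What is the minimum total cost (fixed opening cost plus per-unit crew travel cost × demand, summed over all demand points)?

Open {H1, H4}; cheapest assignment that respects the capacities:
  H1 (cap 22, load 21): N-α, N-β — cost 9×11 + 12×4 = 147
  H4 (cap 12, load 8): N-γ — cost 8×2 = 16
  Shipping 163, fixed 119 → total 282.
  Any other capacity-feasible assignment to {H1, H4} ships for at least 163.
Compare {H1, H2}: its best feasible assignment gives total 336.
Compare {H1, H2, H4}: its best feasible assignment gives total 346.
Every other set of open sites that can feasibly serve all demand totals ≥ 336 even under its best assignment. Minimum: 282.

282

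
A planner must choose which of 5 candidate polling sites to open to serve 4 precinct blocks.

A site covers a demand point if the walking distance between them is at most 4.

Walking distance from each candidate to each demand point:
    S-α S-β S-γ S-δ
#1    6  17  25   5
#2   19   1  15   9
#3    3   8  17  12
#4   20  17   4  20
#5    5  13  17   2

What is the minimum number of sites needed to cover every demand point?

4

Coverage sets (demand points within 4 of each site):
  #1: {}
  #2: {S-β}
  #3: {S-α}
  #4: {S-γ}
  #5: {S-δ}
No 3 sites suffice: every size-3 union leaves at least one demand point uncovered.
But {#2, #3, #4, #5} covers everything, so the minimum is 4.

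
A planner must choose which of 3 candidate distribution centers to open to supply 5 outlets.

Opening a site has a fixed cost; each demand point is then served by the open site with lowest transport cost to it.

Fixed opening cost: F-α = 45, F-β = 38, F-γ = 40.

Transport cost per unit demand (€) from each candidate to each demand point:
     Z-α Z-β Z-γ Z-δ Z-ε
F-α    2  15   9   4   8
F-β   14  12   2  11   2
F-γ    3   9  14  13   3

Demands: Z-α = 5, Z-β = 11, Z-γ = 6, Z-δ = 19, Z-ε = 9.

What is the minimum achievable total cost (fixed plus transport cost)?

331

Open {F-α, F-β}: assign each demand point to its cheapest open site.
  Z-α→F-α 5×2=10, Z-β→F-β 11×12=132, Z-γ→F-β 6×2=12, Z-δ→F-α 19×4=76, Z-ε→F-β 9×2=18
  transport cost 248, fixed 83 → total 331.
Compare {F-α, F-β, F-γ}: transport cost 215 + fixed 123 = 338.
Compare {F-α, F-γ}: transport cost 266 + fixed 85 = 351.
Compare {F-α}: transport cost 377 + fixed 45 = 422.
All other subsets cost ≥ 338. Minimum total cost: 331.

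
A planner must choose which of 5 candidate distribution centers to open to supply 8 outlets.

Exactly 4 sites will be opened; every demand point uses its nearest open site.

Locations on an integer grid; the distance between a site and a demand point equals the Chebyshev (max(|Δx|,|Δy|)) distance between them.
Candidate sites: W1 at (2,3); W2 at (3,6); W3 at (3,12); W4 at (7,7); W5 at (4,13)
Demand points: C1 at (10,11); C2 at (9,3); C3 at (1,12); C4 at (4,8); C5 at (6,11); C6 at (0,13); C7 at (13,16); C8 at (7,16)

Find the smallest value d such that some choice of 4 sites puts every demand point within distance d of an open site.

9

Open {W1, W2, W3, W4}.
  Farthest demand point is C7 at distance 9 (to W4); all others are ≤ 9.
With {W1, W2, W3, W5} the worst case is 9.
With {W1, W2, W4, W5} the worst case is 9.
No size-4 selection achieves below 9.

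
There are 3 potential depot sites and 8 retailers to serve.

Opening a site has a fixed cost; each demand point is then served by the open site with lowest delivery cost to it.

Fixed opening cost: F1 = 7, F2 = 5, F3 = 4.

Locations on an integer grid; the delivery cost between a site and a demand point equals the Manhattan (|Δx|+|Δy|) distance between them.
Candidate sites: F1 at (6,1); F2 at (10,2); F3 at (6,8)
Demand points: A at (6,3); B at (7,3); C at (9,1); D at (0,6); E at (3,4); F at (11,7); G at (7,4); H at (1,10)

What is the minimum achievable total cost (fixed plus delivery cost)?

Open {F1, F3}: assign each demand point to its cheapest open site.
  A→F1 2, B→F1 3, C→F1 3, D→F3 8, E→F1 6, F→F3 6, G→F1 4, H→F3 7
  delivery cost 39, fixed 11 → total 50.
Compare {F2, F3}: delivery cost 44 + fixed 9 = 53.
Compare {F1, F2, F3}: delivery cost 38 + fixed 16 = 54.
Compare {F3}: delivery cost 54 + fixed 4 = 58.
All other subsets cost ≥ 53. Minimum total cost: 50.

50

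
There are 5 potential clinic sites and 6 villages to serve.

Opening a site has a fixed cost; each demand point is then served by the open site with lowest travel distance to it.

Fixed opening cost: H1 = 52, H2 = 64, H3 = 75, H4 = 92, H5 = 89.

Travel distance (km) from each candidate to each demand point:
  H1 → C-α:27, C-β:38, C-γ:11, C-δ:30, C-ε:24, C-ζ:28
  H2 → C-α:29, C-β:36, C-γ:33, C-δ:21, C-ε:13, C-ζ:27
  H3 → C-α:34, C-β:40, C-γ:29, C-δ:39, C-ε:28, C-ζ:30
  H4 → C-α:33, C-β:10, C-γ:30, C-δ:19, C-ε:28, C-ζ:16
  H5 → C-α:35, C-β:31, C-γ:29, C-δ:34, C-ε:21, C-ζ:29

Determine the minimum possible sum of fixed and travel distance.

210

Open {H1}: assign each demand point to its cheapest open site.
  C-α→H1 27, C-β→H1 38, C-γ→H1 11, C-δ→H1 30, C-ε→H1 24, C-ζ→H1 28
  travel distance 158, fixed 52 → total 210.
Compare {H2}: travel distance 159 + fixed 64 = 223.
Compare {H4}: travel distance 136 + fixed 92 = 228.
Compare {H1, H2}: travel distance 135 + fixed 116 = 251.
All other subsets cost ≥ 223. Minimum total cost: 210.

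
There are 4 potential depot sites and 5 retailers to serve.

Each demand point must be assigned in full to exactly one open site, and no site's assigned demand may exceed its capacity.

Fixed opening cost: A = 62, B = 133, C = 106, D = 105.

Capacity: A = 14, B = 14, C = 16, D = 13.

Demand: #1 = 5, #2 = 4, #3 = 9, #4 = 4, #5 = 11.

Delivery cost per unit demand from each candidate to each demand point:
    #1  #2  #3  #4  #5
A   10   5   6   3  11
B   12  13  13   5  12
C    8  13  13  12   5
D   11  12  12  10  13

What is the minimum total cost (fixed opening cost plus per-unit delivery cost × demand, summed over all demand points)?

Open {A, C, D}; cheapest assignment that respects the capacities:
  A (cap 14, load 13): #2, #3 — cost 4×5 + 9×6 = 74
  C (cap 16, load 16): #1, #5 — cost 5×8 + 11×5 = 95
  D (cap 13, load 4): #4 — cost 4×10 = 40
  Shipping 209, fixed 273 → total 482.
  Any other capacity-feasible assignment to {A, C, D} ships for at least 209.
Compare {A, B, C}: its best feasible assignment gives total 490.
Compare {A, B, C, D}: its best feasible assignment gives total 595.
Every other set of open sites that can feasibly serve all demand totals ≥ 490 even under its best assignment. Minimum: 482.

482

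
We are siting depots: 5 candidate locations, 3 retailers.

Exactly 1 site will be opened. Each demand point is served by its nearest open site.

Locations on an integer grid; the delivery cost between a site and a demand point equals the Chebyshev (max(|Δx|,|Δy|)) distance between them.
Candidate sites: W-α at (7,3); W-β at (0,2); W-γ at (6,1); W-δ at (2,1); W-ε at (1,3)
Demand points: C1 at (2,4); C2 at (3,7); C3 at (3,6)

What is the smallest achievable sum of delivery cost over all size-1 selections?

8

Open {W-ε}.
  C1→W-ε 1, C2→W-ε 4, C3→W-ε 3  ⇒ total 8.
Compare {W-β}: total 11.
Compare {W-α}: total 13.
No size-1 selection does better; minimum is 8.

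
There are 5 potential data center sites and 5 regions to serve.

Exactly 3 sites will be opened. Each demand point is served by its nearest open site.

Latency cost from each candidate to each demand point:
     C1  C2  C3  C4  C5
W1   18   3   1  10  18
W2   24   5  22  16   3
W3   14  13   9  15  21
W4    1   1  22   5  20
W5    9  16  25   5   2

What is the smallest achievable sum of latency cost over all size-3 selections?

10

Open {W1, W4, W5}.
  C1→W4 1, C2→W4 1, C3→W1 1, C4→W4 5, C5→W5 2  ⇒ total 10.
Compare {W1, W2, W4}: total 11.
Compare {W3, W4, W5}: total 18.
No size-3 selection does better; minimum is 10.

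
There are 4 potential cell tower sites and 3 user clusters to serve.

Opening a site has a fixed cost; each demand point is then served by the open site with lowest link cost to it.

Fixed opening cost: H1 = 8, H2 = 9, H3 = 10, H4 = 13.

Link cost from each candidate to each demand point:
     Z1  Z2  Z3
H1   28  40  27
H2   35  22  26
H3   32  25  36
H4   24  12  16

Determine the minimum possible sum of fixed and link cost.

Open {H4}: assign each demand point to its cheapest open site.
  Z1→H4 24, Z2→H4 12, Z3→H4 16
  link cost 52, fixed 13 → total 65.
Compare {H1, H4}: link cost 52 + fixed 21 = 73.
Compare {H2, H4}: link cost 52 + fixed 22 = 74.
Compare {H3, H4}: link cost 52 + fixed 23 = 75.
All other subsets cost ≥ 73. Minimum total cost: 65.

65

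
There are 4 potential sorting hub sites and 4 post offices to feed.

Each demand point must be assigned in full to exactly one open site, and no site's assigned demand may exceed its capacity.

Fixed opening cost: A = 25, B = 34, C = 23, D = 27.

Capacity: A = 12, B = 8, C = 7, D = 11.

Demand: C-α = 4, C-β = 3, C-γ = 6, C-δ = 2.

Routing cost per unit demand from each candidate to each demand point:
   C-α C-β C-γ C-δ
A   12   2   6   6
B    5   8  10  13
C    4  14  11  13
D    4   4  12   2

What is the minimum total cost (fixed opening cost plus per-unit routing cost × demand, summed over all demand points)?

114

Open {A, D}; cheapest assignment that respects the capacities:
  A (cap 12, load 9): C-β, C-γ — cost 3×2 + 6×6 = 42
  D (cap 11, load 6): C-α, C-δ — cost 4×4 + 2×2 = 20
  Shipping 62, fixed 52 → total 114.
  Any other capacity-feasible assignment to {A, D} ships for at least 62.
Compare {A, C}: its best feasible assignment gives total 118.
Compare {A, B}: its best feasible assignment gives total 133.
Every other set of open sites that can feasibly serve all demand totals ≥ 118 even under its best assignment. Minimum: 114.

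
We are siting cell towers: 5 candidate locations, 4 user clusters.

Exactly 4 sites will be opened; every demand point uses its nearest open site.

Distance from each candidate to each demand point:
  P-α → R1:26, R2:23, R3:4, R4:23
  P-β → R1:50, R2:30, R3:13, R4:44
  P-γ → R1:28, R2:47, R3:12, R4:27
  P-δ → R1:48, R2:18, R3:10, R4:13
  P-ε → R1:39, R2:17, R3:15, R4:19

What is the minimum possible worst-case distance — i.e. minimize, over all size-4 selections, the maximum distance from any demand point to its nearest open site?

Open {P-α, P-β, P-γ, P-δ}.
  Farthest demand point is R1 at distance 26 (to P-α); all others are ≤ 26.
With {P-α, P-β, P-γ, P-ε} the worst case is 26.
With {P-α, P-β, P-δ, P-ε} the worst case is 26.
No size-4 selection achieves below 26.

26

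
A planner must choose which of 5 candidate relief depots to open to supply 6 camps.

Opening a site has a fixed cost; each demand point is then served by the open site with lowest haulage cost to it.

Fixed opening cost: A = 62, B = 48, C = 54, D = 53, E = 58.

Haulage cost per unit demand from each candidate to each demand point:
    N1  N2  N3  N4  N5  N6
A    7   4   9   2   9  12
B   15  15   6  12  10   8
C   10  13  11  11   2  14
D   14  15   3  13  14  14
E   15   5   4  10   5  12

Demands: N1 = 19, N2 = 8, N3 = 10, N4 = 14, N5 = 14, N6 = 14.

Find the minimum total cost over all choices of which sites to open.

557

Open {A, B, C}: assign each demand point to its cheapest open site.
  N1→A 19×7=133, N2→A 8×4=32, N3→B 10×6=60, N4→A 14×2=28, N5→C 14×2=28, N6→B 14×8=112
  haulage cost 393, fixed 164 → total 557.
Compare {A, B, C, D}: haulage cost 363 + fixed 217 = 580.
Compare {A, B, E}: haulage cost 415 + fixed 168 = 583.
Compare {A, C, D}: haulage cost 419 + fixed 169 = 588.
All other subsets cost ≥ 580. Minimum total cost: 557.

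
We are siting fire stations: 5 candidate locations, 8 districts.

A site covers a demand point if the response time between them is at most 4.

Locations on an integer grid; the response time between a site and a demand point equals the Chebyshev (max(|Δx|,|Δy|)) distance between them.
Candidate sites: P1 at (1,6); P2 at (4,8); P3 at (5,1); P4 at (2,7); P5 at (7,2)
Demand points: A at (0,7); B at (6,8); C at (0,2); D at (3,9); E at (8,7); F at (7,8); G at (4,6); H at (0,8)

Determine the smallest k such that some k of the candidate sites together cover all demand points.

Coverage sets (demand points within 4 of each site):
  P1: {A, C, D, G, H}
  P2: {A, B, D, E, F, G, H}
  P3: {}
  P4: {A, B, D, G, H}
  P5: {G}
No single site covers all 8 demand points.
But {P1, P2} covers everything, so the minimum is 2.

2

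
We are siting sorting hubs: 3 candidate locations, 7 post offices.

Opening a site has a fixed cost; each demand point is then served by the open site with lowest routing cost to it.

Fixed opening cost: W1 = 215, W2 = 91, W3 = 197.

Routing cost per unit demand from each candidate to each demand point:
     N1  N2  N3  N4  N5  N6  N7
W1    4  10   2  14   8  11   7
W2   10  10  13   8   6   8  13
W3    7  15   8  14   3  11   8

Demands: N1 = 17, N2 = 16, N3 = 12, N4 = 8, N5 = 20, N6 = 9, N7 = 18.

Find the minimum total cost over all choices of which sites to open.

940

Open {W1, W2}: assign each demand point to its cheapest open site.
  N1→W1 17×4=68, N2→W1 16×10=160, N3→W1 12×2=24, N4→W2 8×8=64, N5→W2 20×6=120, N6→W2 9×8=72, N7→W1 18×7=126
  routing cost 634, fixed 306 → total 940.
Compare {W1}: routing cost 749 + fixed 215 = 964.
Compare {W2, W3}: routing cost 715 + fixed 288 = 1003.
Compare {W1, W3}: routing cost 649 + fixed 412 = 1061.
All other subsets cost ≥ 964. Minimum total cost: 940.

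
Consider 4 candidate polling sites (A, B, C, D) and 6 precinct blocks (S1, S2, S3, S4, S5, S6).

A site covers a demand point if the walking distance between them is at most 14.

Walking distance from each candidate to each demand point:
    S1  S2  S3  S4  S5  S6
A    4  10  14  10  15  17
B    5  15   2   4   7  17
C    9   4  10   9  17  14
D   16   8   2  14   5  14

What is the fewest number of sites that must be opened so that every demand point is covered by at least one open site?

Coverage sets (demand points within 14 of each site):
  A: {S1, S2, S3, S4}
  B: {S1, S3, S4, S5}
  C: {S1, S2, S3, S4, S6}
  D: {S2, S3, S4, S5, S6}
No single site covers all 6 demand points.
But {A, D} covers everything, so the minimum is 2.

2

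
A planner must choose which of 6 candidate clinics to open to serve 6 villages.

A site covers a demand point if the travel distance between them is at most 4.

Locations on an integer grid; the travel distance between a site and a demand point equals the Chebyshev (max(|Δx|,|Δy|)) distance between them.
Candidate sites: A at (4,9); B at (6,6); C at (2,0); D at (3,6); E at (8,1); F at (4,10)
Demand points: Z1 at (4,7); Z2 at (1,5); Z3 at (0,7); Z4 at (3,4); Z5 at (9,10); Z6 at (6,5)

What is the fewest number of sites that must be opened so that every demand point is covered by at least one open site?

Coverage sets (demand points within 4 of each site):
  A: {Z1, Z2, Z3, Z6}
  B: {Z1, Z4, Z5, Z6}
  C: {Z4}
  D: {Z1, Z2, Z3, Z4, Z6}
  E: {Z6}
  F: {Z1, Z3}
No single site covers all 6 demand points.
But {A, B} covers everything, so the minimum is 2.

2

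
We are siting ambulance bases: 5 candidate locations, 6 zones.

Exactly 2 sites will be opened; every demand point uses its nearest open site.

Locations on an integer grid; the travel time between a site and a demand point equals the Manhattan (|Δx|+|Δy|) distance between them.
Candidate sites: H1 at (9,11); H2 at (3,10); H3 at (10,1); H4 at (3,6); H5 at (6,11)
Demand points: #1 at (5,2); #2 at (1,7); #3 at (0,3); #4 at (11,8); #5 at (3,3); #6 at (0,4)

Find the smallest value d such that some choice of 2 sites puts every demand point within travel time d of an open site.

6

Open {H1, H4}.
  Farthest demand point is #1 at travel time 6 (to H4); all others are ≤ 6.
With {H3, H4} the worst case is 8.
With {H4, H5} the worst case is 8.
No size-2 selection achieves below 6.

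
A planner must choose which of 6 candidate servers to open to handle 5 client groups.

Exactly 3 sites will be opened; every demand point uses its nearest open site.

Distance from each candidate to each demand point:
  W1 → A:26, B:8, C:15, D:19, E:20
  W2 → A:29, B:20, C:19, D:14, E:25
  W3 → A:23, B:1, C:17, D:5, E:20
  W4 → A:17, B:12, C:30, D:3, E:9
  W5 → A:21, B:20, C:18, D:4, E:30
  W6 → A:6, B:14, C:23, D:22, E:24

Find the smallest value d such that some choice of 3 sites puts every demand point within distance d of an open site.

Open {W1, W4, W6}.
  Farthest demand point is C at distance 15 (to W1); all others are ≤ 15.
With {W1, W2, W4} the worst case is 17.
With {W1, W3, W4} the worst case is 17.
No size-3 selection achieves below 15.

15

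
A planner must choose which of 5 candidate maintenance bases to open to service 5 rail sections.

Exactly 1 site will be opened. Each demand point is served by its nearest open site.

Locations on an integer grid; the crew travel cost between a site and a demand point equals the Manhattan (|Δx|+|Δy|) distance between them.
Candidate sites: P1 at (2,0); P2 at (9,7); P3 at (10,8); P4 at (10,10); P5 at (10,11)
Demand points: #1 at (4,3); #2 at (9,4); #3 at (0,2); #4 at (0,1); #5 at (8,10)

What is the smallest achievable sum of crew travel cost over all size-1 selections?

39

Open {P1}.
  #1→P1 5, #2→P1 11, #3→P1 4, #4→P1 3, #5→P1 16  ⇒ total 39.
Compare {P2}: total 45.
Compare {P3}: total 53.
No size-1 selection does better; minimum is 39.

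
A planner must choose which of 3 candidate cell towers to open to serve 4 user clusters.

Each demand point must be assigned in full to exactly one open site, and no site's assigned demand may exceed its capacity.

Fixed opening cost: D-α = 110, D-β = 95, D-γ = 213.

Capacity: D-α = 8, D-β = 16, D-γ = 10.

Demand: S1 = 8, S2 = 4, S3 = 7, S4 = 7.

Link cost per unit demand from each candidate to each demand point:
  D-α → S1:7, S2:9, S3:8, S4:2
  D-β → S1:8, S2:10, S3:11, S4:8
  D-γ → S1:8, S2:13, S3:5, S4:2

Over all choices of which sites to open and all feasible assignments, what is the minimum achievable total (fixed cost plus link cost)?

571

Open {D-α, D-β, D-γ}; cheapest assignment that respects the capacities:
  D-α (cap 8, load 7): S4 — cost 7×2 = 14
  D-β (cap 16, load 12): S1, S2 — cost 8×8 + 4×10 = 104
  D-γ (cap 10, load 7): S3 — cost 7×5 = 35
  Shipping 153, fixed 418 → total 571.
  Any other capacity-feasible assignment to {D-α, D-β, D-γ} ships for at least 153.
Total demand is 26; every other set of sites either has combined capacity below 26 or cannot fit the demands without splitting one across sites, so {D-α, D-β, D-γ} is the only feasible choice of open sites. Minimum: 571.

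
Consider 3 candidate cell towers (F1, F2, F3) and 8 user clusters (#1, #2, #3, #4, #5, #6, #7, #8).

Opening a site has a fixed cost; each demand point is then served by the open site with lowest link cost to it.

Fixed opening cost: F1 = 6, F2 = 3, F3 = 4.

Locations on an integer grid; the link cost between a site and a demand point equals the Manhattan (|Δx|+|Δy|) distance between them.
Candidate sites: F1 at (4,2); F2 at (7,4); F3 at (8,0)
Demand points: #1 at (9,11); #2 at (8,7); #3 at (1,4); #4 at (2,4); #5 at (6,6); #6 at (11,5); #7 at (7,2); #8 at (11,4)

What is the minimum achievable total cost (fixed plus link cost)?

Open {F2}: assign each demand point to its cheapest open site.
  #1→F2 9, #2→F2 4, #3→F2 6, #4→F2 5, #5→F2 3, #6→F2 5, #7→F2 2, #8→F2 4
  link cost 38, fixed 3 → total 41.
Compare {F1, F2}: link cost 36 + fixed 9 = 45.
Compare {F2, F3}: link cost 38 + fixed 7 = 45.
Compare {F1, F2, F3}: link cost 36 + fixed 13 = 49.
All other subsets cost ≥ 45. Minimum total cost: 41.

41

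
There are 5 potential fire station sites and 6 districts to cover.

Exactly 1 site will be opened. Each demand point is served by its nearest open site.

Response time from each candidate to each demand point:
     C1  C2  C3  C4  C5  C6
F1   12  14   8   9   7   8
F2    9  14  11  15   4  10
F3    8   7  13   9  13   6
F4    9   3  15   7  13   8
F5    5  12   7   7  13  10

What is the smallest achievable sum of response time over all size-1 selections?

54

Open {F5}.
  C1→F5 5, C2→F5 12, C3→F5 7, C4→F5 7, C5→F5 13, C6→F5 10  ⇒ total 54.
Compare {F4}: total 55.
Compare {F3}: total 56.
No size-1 selection does better; minimum is 54.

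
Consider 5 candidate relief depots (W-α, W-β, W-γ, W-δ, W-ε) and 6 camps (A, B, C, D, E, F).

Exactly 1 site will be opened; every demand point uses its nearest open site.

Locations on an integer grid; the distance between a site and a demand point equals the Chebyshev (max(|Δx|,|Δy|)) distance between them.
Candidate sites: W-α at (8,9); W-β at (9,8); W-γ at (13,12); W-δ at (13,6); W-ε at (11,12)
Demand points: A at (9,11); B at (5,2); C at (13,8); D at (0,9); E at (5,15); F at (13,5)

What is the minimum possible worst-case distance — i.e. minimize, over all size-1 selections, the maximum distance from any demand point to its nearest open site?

8

Open {W-α}.
  Farthest demand point is D at distance 8 (to W-α); all others are ≤ 8.
With {W-β} the worst case is 9.
With {W-ε} the worst case is 11.
No size-1 selection achieves below 8.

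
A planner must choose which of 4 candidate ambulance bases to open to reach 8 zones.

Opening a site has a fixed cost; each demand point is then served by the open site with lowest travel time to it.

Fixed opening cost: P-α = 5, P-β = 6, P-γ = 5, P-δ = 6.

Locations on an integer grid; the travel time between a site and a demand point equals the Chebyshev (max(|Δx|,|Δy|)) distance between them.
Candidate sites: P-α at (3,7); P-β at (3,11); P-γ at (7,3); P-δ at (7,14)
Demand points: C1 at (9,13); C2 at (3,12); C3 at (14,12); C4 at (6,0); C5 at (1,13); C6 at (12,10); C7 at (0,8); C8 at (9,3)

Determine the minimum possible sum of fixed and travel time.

42

Open {P-β, P-γ, P-δ}: assign each demand point to its cheapest open site.
  C1→P-δ 2, C2→P-β 1, C3→P-δ 7, C4→P-γ 3, C5→P-β 2, C6→P-δ 5, C7→P-β 3, C8→P-γ 2
  travel time 25, fixed 17 → total 42.
Compare {P-β, P-γ}: travel time 33 + fixed 11 = 44.
Compare {P-γ, P-δ}: travel time 36 + fixed 11 = 47.
Compare {P-α, P-β, P-γ, P-δ}: travel time 25 + fixed 22 = 47.
All other subsets cost ≥ 44. Minimum total cost: 42.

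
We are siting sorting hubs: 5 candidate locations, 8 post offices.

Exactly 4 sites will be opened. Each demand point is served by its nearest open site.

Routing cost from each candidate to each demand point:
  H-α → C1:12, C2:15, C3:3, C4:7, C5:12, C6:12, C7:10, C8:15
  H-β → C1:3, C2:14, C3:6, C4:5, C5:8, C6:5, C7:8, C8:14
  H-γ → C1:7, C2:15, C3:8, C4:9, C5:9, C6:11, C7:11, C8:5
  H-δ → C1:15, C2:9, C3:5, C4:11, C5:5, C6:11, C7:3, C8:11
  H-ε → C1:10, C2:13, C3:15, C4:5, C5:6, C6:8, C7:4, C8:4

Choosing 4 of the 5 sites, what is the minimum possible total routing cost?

37

Open {H-α, H-β, H-δ, H-ε}.
  C1→H-β 3, C2→H-δ 9, C3→H-α 3, C4→H-β 5, C5→H-δ 5, C6→H-β 5, C7→H-δ 3, C8→H-ε 4  ⇒ total 37.
Compare {H-α, H-β, H-γ, H-δ}: total 38.
Compare {H-β, H-γ, H-δ, H-ε}: total 39.
No size-4 selection does better; minimum is 37.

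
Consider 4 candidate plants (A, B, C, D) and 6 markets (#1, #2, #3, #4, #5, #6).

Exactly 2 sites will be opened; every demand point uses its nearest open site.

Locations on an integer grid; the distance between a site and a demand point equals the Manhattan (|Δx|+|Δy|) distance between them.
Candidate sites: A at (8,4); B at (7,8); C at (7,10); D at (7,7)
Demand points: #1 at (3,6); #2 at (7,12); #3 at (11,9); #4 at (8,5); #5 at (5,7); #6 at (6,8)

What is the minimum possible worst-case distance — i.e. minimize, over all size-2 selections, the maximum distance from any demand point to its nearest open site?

Open {B, D}.
  Farthest demand point is #1 at distance 5 (to D); all others are ≤ 5.
With {C, D} the worst case is 5.
With {A, B} the worst case is 6.
No size-2 selection achieves below 5.

5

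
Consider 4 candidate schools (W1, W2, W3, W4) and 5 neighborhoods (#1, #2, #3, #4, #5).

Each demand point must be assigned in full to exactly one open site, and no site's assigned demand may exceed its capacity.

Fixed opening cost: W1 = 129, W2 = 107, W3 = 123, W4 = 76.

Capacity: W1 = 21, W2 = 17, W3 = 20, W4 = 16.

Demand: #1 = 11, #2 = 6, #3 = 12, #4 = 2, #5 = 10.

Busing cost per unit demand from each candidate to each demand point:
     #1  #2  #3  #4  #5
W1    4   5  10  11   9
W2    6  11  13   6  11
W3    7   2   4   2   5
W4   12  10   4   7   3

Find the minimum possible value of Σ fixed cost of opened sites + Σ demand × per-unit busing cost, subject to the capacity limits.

Open {W1, W3}; cheapest assignment that respects the capacities:
  W1 (cap 21, load 21): #1, #5 — cost 11×4 + 10×9 = 134
  W3 (cap 20, load 20): #2, #3, #4 — cost 6×2 + 12×4 + 2×2 = 64
  Shipping 198, fixed 252 → total 450.
  Any other capacity-feasible assignment to {W1, W3} ships for at least 198.
Compare {W1, W3, W4}: its best feasible assignment gives total 466.
Compare {W2, W3, W4}: its best feasible assignment gives total 466.
Every other set of open sites that can feasibly serve all demand totals ≥ 466 even under its best assignment. Minimum: 450.

450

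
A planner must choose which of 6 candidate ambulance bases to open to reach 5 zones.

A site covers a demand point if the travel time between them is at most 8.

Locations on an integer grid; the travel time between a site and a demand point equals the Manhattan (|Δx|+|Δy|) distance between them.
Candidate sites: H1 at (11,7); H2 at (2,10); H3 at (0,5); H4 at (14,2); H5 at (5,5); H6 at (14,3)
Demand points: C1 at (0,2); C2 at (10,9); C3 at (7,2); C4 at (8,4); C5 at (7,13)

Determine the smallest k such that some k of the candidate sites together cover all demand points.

3

Coverage sets (demand points within 8 of each site):
  H1: {C2, C4}
  H2: {C5}
  H3: {C1}
  H4: {C3, C4}
  H5: {C1, C3, C4}
  H6: {C3, C4}
No 2 sites suffice: every size-2 union leaves at least one demand point uncovered.
But {H1, H2, H5} covers everything, so the minimum is 3.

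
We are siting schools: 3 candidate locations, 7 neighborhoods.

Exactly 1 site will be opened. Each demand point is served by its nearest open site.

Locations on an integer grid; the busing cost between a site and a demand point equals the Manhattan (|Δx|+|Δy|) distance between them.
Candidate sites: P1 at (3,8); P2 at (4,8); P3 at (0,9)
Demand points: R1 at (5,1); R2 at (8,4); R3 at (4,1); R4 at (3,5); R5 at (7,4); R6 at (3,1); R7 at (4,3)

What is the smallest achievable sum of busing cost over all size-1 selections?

Open {P2}.
  R1→P2 8, R2→P2 8, R3→P2 7, R4→P2 4, R5→P2 7, R6→P2 8, R7→P2 5  ⇒ total 47.
Compare {P1}: total 50.
Compare {P3}: total 78.

47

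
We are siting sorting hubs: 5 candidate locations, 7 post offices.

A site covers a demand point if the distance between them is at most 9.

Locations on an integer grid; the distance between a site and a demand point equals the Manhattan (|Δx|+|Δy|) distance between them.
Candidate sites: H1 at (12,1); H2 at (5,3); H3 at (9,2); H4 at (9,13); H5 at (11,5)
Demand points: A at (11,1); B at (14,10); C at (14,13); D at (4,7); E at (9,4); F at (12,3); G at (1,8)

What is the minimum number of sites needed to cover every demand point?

Coverage sets (demand points within 9 of each site):
  H1: {A, E, F}
  H2: {A, D, E, F, G}
  H3: {A, E, F}
  H4: {B, C, E}
  H5: {A, B, D, E, F}
No single site covers all 7 demand points.
But {H2, H4} covers everything, so the minimum is 2.

2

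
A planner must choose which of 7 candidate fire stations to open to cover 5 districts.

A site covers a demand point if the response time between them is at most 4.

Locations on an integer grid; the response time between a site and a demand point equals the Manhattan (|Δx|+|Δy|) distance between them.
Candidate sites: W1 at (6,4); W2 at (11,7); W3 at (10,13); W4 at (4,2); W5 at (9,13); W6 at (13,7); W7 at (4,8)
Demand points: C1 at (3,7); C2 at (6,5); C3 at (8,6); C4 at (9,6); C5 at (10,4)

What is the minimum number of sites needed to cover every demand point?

3

Coverage sets (demand points within 4 of each site):
  W1: {C2, C3, C5}
  W2: {C3, C4, C5}
  W3: {}
  W4: {}
  W5: {}
  W6: {}
  W7: {C1}
No 2 sites suffice: every size-2 union leaves at least one demand point uncovered.
But {W1, W2, W7} covers everything, so the minimum is 3.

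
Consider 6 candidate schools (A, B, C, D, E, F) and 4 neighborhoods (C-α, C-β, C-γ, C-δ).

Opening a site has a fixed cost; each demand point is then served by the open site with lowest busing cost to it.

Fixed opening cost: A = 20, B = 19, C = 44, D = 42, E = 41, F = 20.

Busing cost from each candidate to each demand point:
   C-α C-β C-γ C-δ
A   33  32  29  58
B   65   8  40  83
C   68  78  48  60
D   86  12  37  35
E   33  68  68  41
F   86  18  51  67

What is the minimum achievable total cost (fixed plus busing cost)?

167

Open {A, B}: assign each demand point to its cheapest open site.
  C-α→A 33, C-β→B 8, C-γ→A 29, C-δ→A 58
  busing cost 128, fixed 39 → total 167.
Compare {A, D}: busing cost 109 + fixed 62 = 171.
Compare {A}: busing cost 152 + fixed 20 = 172.
Compare {A, F}: busing cost 138 + fixed 40 = 178.
All other subsets cost ≥ 171. Minimum total cost: 167.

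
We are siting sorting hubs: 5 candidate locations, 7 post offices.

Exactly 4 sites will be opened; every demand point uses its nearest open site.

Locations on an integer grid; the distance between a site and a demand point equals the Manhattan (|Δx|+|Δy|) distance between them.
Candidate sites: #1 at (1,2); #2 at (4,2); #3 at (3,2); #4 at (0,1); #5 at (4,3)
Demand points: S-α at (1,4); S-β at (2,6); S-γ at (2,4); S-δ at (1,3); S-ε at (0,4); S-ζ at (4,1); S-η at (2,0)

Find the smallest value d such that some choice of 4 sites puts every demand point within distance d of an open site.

5

Open {#1, #2, #3, #4}.
  Farthest demand point is S-β at distance 5 (to #1); all others are ≤ 5.
With {#1, #2, #3, #5} the worst case is 5.
With {#1, #2, #4, #5} the worst case is 5.
No size-4 selection achieves below 5.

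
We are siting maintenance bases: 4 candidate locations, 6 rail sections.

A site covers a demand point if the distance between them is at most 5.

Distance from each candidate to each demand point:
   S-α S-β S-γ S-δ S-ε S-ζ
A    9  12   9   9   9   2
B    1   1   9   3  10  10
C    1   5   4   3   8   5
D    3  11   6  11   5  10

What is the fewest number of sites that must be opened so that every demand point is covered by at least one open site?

Coverage sets (demand points within 5 of each site):
  A: {S-ζ}
  B: {S-α, S-β, S-δ}
  C: {S-α, S-β, S-γ, S-δ, S-ζ}
  D: {S-α, S-ε}
No single site covers all 6 demand points.
But {C, D} covers everything, so the minimum is 2.

2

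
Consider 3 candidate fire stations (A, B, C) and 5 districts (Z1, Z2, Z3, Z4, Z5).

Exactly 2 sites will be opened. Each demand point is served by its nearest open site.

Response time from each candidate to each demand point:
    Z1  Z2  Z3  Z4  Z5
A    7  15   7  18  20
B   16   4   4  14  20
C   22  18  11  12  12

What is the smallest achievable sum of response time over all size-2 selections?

Open {B, C}.
  Z1→B 16, Z2→B 4, Z3→B 4, Z4→C 12, Z5→C 12  ⇒ total 48.
Compare {A, B}: total 49.
Compare {A, C}: total 53.

48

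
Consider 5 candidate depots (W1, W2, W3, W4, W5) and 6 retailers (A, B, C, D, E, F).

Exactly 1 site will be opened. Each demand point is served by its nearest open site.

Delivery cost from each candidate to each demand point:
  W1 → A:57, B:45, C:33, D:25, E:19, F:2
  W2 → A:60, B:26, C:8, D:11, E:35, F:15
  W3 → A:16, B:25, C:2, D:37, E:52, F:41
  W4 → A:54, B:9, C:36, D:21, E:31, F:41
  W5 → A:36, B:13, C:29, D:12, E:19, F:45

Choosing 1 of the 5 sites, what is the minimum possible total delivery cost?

Open {W5}.
  A→W5 36, B→W5 13, C→W5 29, D→W5 12, E→W5 19, F→W5 45  ⇒ total 154.
Compare {W2}: total 155.
Compare {W3}: total 173.
No size-1 selection does better; minimum is 154.

154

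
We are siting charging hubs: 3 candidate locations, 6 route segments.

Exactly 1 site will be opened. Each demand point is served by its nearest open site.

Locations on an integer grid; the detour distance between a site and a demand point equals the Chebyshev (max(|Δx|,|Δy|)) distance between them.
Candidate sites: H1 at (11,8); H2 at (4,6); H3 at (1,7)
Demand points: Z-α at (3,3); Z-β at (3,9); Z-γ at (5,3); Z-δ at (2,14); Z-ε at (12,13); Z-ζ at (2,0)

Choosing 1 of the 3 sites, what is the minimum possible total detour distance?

31

Open {H2}.
  Z-α→H2 3, Z-β→H2 3, Z-γ→H2 3, Z-δ→H2 8, Z-ε→H2 8, Z-ζ→H2 6  ⇒ total 31.
Compare {H3}: total 35.
Compare {H1}: total 45.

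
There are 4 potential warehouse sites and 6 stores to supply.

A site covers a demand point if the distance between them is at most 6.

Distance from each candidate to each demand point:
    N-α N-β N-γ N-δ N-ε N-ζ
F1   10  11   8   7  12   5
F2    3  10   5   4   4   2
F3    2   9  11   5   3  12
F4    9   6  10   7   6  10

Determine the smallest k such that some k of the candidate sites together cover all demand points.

Coverage sets (demand points within 6 of each site):
  F1: {N-ζ}
  F2: {N-α, N-γ, N-δ, N-ε, N-ζ}
  F3: {N-α, N-δ, N-ε}
  F4: {N-β, N-ε}
No single site covers all 6 demand points.
But {F2, F4} covers everything, so the minimum is 2.

2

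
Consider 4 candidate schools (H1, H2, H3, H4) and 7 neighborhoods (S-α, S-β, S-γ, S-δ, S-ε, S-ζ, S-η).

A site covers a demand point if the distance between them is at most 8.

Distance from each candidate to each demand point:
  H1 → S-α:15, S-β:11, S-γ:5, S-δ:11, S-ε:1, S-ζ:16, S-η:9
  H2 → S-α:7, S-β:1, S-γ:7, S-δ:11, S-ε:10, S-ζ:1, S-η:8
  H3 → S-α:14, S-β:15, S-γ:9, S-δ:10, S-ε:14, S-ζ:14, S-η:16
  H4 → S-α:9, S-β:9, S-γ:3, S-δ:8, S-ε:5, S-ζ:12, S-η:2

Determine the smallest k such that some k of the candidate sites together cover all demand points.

2

Coverage sets (demand points within 8 of each site):
  H1: {S-γ, S-ε}
  H2: {S-α, S-β, S-γ, S-ζ, S-η}
  H3: {}
  H4: {S-γ, S-δ, S-ε, S-η}
No single site covers all 7 demand points.
But {H2, H4} covers everything, so the minimum is 2.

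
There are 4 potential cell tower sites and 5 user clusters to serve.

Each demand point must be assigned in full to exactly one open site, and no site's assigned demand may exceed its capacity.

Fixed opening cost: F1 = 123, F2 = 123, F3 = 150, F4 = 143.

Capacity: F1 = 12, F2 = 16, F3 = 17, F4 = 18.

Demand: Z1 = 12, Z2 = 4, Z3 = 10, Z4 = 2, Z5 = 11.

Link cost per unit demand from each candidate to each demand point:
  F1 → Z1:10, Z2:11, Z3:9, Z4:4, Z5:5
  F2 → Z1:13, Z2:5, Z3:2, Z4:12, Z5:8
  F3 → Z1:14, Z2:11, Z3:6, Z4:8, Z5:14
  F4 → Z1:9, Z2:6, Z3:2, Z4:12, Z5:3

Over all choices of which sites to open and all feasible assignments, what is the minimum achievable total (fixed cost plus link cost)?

Open {F1, F2, F4}; cheapest assignment that respects the capacities:
  F1 (cap 12, load 12): Z1 — cost 12×10 = 120
  F2 (cap 16, load 16): Z2, Z3, Z4 — cost 4×5 + 10×2 + 2×12 = 64
  F4 (cap 18, load 11): Z5 — cost 11×3 = 33
  Shipping 217, fixed 389 → total 606.
  Any other capacity-feasible assignment to {F1, F2, F4} ships for at least 217.
Compare {F1, F3, F4}: its best feasible assignment gives total 669.
Compare {F2, F3, F4}: its best feasible assignment gives total 673.
Every other set of open sites that can feasibly serve all demand totals ≥ 669 even under its best assignment. Minimum: 606.

606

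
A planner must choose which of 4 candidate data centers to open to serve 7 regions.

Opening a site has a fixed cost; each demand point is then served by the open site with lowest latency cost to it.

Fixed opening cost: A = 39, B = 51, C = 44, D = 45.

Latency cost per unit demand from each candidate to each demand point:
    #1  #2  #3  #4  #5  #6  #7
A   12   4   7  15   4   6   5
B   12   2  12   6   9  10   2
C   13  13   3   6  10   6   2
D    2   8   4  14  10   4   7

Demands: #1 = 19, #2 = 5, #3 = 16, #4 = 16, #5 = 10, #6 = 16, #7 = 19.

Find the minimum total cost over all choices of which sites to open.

Open {A, C, D}: assign each demand point to its cheapest open site.
  #1→D 19×2=38, #2→A 5×4=20, #3→C 16×3=48, #4→C 16×6=96, #5→A 10×4=40, #6→D 16×4=64, #7→C 19×2=38
  latency cost 344, fixed 128 → total 472.
Compare {A, B, D}: latency cost 350 + fixed 135 = 485.
Compare {B, D}: latency cost 400 + fixed 96 = 496.
Compare {C, D}: latency cost 424 + fixed 89 = 513.
All other subsets cost ≥ 485. Minimum total cost: 472.

472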